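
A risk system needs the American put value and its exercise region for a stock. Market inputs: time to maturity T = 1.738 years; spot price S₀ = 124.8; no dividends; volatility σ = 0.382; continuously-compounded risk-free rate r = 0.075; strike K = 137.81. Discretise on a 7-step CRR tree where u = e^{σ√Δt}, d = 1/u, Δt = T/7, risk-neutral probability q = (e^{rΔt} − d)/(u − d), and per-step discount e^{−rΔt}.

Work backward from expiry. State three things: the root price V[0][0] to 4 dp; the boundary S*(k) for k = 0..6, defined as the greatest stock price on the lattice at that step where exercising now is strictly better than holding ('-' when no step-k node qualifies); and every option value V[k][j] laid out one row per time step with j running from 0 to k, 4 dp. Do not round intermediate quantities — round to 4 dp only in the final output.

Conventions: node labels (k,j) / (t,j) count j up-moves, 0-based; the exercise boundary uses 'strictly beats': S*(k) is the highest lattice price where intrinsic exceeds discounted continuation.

price = 25.6686
boundary = - - 85.2872 70.5048 85.2872 103.1690 85.2872
tree:
25.6686
37.3523 15.0228
52.5228 23.6801 6.9848
67.3052 36.0458 12.2823 1.9835
79.5255 52.5228 21.0268 4.0548 0.0000
89.6277 67.3052 34.6410 8.2892 0.0000 0.0000
97.9789 79.5255 52.5228 16.9454 0.0000 0.0000 0.0000
104.8826 89.6277 67.3052 34.6410 0.0000 0.0000 0.0000 0.0000

Δt=0.24829, u=1.20967, d=0.82667, q=0.50163, disc=e^(-rΔt)=0.98155
k=7 terminal: V=max(K-S,0) → 104.8826 89.6277 67.3052 34.6410 0.0000 0.0000 0.0000 0.0000
k=6: j=0 S=39.8311 intr=97.9789 cont=95.4364 V=97.9789[EX]; j=1 S=58.2845 intr=79.5255 cont=76.9830 V=79.5255[EX]; j=2 S=85.2872 intr=52.5228 cont=49.9803 V=52.5228[EX]; j=3 S=124.8000 intr=13.0100 cont=16.9454 V=16.9454[hold]; j=4 S=182.6187 intr=0.0000 cont=0.0000 V=0.0000[hold]; j=5 S=267.2243 intr=0.0000 cont=0.0000 V=0.0000[hold]; j=6 S=391.0270 intr=0.0000 cont=0.0000 V=0.0000[hold]  S*(6)=85.2872
k=5: j=0 S=48.1823 intr=89.6277 cont=87.0852 V=89.6277[EX]; j=1 S=70.5048 intr=67.3052 cont=64.7628 V=67.3052[EX]; j=2 S=103.1690 intr=34.6410 cont=34.0362 V=34.6410[EX]; j=3 S=150.9663 intr=0.0000 cont=8.2892 V=8.2892[hold]; j=4 S=220.9076 intr=0.0000 cont=0.0000 V=0.0000[hold]; j=5 S=323.2521 intr=0.0000 cont=0.0000 V=0.0000[hold]  S*(5)=103.1690
k=4: j=0 S=58.2845 intr=79.5255 cont=76.9830 V=79.5255[EX]; j=1 S=85.2872 intr=52.5228 cont=49.9803 V=52.5228[EX]; j=2 S=124.8000 intr=13.0100 cont=21.0268 V=21.0268[hold]; j=3 S=182.6187 intr=0.0000 cont=4.0548 V=4.0548[hold]; j=4 S=267.2243 intr=0.0000 cont=0.0000 V=0.0000[hold]  S*(4)=85.2872
k=3: j=0 S=70.5048 intr=67.3052 cont=64.7628 V=67.3052[EX]; j=1 S=103.1690 intr=34.6410 cont=36.0458 V=36.0458[hold]; j=2 S=150.9663 intr=0.0000 cont=12.2823 V=12.2823[hold]; j=3 S=220.9076 intr=0.0000 cont=1.9835 V=1.9835[hold]  S*(3)=70.5048
k=2: j=0 S=85.2872 intr=52.5228 cont=50.6720 V=52.5228[EX]; j=1 S=124.8000 intr=13.0100 cont=23.6801 V=23.6801[hold]; j=2 S=182.6187 intr=0.0000 cont=6.9848 V=6.9848[hold]  S*(2)=85.2872
k=1: j=0 S=103.1690 intr=34.6410 cont=37.3523 V=37.3523[hold]; j=1 S=150.9663 intr=0.0000 cont=15.0228 V=15.0228[hold]  S*(1)=-
k=0: j=0 S=124.8000 intr=13.0100 cont=25.6686 V=25.6686[hold]  S*(0)=-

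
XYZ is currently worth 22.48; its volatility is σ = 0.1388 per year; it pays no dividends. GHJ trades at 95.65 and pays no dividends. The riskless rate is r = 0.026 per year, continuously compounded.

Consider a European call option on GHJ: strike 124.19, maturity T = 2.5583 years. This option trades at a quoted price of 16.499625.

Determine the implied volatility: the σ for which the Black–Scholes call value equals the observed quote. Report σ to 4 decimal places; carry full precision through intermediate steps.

sigma = 0.3839

At σ = 0.3839 the Black–Scholes value reproduces the quote:
σ√T = 0.3839·√2.5583 = 0.614036
d₁ = (ln(S/K) + (r+σ²/2)T) / (σ√T) = (ln(95.65/124.19) + (0.026+0.3839²/2)·2.5583) / 0.614036 = (-0.261117 + 0.255036) / 0.614036 = -0.009903
d₂ = d₁ − σ√T = -0.009903 − 0.614036 = -0.623939
e^{−rT} = 0.935648
N(d₁) = 0.496049,  N(d₂) = 0.266334
V = S·N(d₁) − K·e^{−rT}·N(d₂) = 47.447104 − 30.947480 = 16.499625 (the quoted price), and the Black–Scholes price is strictly increasing in σ, so σ is unique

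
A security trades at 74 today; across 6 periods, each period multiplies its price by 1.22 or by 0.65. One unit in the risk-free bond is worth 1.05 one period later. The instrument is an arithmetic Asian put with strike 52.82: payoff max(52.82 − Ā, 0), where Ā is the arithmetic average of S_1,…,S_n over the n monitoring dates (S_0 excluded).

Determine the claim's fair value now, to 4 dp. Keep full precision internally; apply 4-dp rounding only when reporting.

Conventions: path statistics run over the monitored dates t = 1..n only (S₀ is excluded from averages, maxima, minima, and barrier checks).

No-arbitrage gives p* = (R−d)/(u−d) = 0.7018: enumerate every path, weight its payoff by its p*-probability, and discount by R^6.
Enumerate all 2^6 = 64 price paths (U = up ×1.22, D = down ×0.65); each path with k up-moves has probability p*^k·(1−p*)^(6−k).
DDDDDD: Ā=21.1773, payoff=31.6427, prob=0.000704
UDDDDD: Ā=39.7482, payoff=13.0718, prob=0.001656
DUDDDD: Ā=32.7182, payoff=20.1018, prob=0.001656
UUDDDD: Ā=61.4095, payoff=0.0000, prob=0.003896
DDUDDD: Ā=28.1487, payoff=24.6713, prob=0.001656
UDUDDD: Ā=52.8329, payoff=0.0000, prob=0.003896
DUUDDD: Ā=45.8029, payoff=7.0171, prob=0.003896
UUUDDD: Ā=85.9685, payoff=0.0000, prob=0.009168
DDDUDD: Ā=25.1785, payoff=27.6415, prob=0.001656
UDDUDD: Ā=47.2581, payoff=5.5619, prob=0.003896
DUDUDD: Ā=40.2281, payoff=12.5919, prob=0.003896
UUDUDD: Ā=75.5051, payoff=0.0000, prob=0.009168
DDUUDD: Ā=35.6586, payoff=17.1614, prob=0.003896
UDUUDD: Ā=66.9285, payoff=0.0000, prob=0.009168
DUUUDD: Ā=59.8985, payoff=0.0000, prob=0.009168
UUUUDD: Ā=112.4249, payoff=0.0000, prob=0.021572
DDDDUD: Ā=23.2479, payoff=29.5721, prob=0.001656
UDDDUD: Ā=43.6345, payoff=9.1855, prob=0.003896
DUDDUD: Ā=36.6045, payoff=16.2155, prob=0.003896
UUDDUD: Ā=68.7038, payoff=0.0000, prob=0.009168
DDUDUD: Ā=32.0350, payoff=20.7850, prob=0.003896
UDUDUD: Ā=60.1272, payoff=0.0000, prob=0.009168
DUUDUD: Ā=53.0972, payoff=0.0000, prob=0.009168
UUUDUD: Ā=99.6594, payoff=0.0000, prob=0.021572
DDDUUD: Ā=29.0648, payoff=23.7552, prob=0.003896
UDDUUD: Ā=54.5525, payoff=0.0000, prob=0.009168
DUDUUD: Ā=47.5225, payoff=5.2975, prob=0.009168
UUDUUD: Ā=89.1960, payoff=0.0000, prob=0.021572
DDUUUD: Ā=42.9530, payoff=9.8670, prob=0.009168
UDUUUD: Ā=80.6194, payoff=0.0000, prob=0.021572
DUUUUD: Ā=73.5894, payoff=0.0000, prob=0.021572
UUUUUD: Ā=138.1216, payoff=0.0000, prob=0.050757
DDDDDU: Ā=21.9930, payoff=30.8270, prob=0.001656
UDDDDU: Ā=41.2792, payoff=11.5408, prob=0.003896
DUDDDU: Ā=34.2492, payoff=18.5708, prob=0.003896
UUDDDU: Ā=64.2830, payoff=0.0000, prob=0.009168
DDUDDU: Ā=29.6797, payoff=23.1403, prob=0.003896
UDUDDU: Ā=55.7064, payoff=0.0000, prob=0.009168
DUUDDU: Ā=48.6764, payoff=4.1436, prob=0.009168
UUUDDU: Ā=91.3619, payoff=0.0000, prob=0.021572
DDDUDU: Ā=26.7095, payoff=26.1105, prob=0.003896
UDDUDU: Ā=50.1316, payoff=2.6884, prob=0.009168
DUDUDU: Ā=43.1016, payoff=9.7184, prob=0.009168
UUDUDU: Ā=80.8985, payoff=0.0000, prob=0.021572
DDUUDU: Ā=38.5321, payoff=14.2879, prob=0.009168
UDUUDU: Ā=72.3219, payoff=0.0000, prob=0.021572
DUUUDU: Ā=65.2919, payoff=0.0000, prob=0.021572
UUUUDU: Ā=122.5478, payoff=0.0000, prob=0.050757
DDDDUU: Ā=24.7789, payoff=28.0411, prob=0.003896
UDDDUU: Ā=46.5080, payoff=6.3120, prob=0.009168
DUDDUU: Ā=39.4780, payoff=13.3420, prob=0.009168
UUDDUU: Ā=74.0972, payoff=0.0000, prob=0.021572
DDUDUU: Ā=34.9085, payoff=17.9115, prob=0.009168
UDUDUU: Ā=65.5206, payoff=0.0000, prob=0.021572
DUUDUU: Ā=58.4906, payoff=0.0000, prob=0.021572
UUUDUU: Ā=109.7824, payoff=0.0000, prob=0.050757
DDDUUU: Ā=31.9384, payoff=20.8816, prob=0.009168
UDDUUU: Ā=59.9458, payoff=0.0000, prob=0.021572
DUDUUU: Ā=52.9158, payoff=0.0000, prob=0.021572
UUDUUU: Ā=99.3190, payoff=0.0000, prob=0.050757
DDUUUU: Ā=48.3463, payoff=4.4737, prob=0.021572
UDUUUU: Ā=90.7424, payoff=0.0000, prob=0.050757
DUUUUU: Ā=83.7124, payoff=0.0000, prob=0.050757
UUUUUU: Ā=157.1217, payoff=0.0000, prob=0.119429
Price = Σ prob·payoff / R^6 = 2.173917 / 1.340096 = 1.6222

price = 1.6222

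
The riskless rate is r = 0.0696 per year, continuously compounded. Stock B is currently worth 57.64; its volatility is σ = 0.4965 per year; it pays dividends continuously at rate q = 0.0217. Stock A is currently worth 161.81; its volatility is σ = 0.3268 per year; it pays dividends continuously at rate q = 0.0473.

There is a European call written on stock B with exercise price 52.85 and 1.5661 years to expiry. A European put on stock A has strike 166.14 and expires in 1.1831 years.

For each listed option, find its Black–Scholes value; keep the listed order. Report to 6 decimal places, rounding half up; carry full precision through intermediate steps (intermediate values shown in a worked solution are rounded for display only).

price(stock B call K=52.85) = 17.146538
price(stock A put K=166.14) = 21.585736

[stock B call K=52.85]
σ√T = 0.4965·√1.5661 = 0.621340
d₁ = (ln(S/K) + (r−q+σ²/2)T) / (σ√T) = (ln(57.64/52.85) + (0.0696−0.0217+0.4965²/2)·1.5661) / 0.621340 = (0.086759 + 0.268048) / 0.621340 = 0.571035
d₂ = d₁ − σ√T = 0.571035 − 0.621340 = -0.050304
e^{−rT} = 0.896730
e^{−qT} = 0.966587
N(d₁) = 0.716012,  N(d₂) = 0.479940
price = S·e^{−qT}·N(d₁) − K·e^{−rT}·N(d₂) = 39.891933 − 22.745395 = 17.146538
[stock A put K=166.14]
σ√T = 0.3268·√1.1831 = 0.355462
d₁ = (ln(S/K) + (r−q+σ²/2)T) / (σ√T) = (ln(161.81/166.14) + (0.0696−0.0473+0.3268²/2)·1.1831) / 0.355462 = (-0.026408 + 0.089560) / 0.355462 = 0.177661
d₂ = d₁ − σ√T = 0.177661 − 0.355462 = -0.177801
e^{−rT} = 0.920955
e^{−qT} = 0.945576
N(−d₁) = 0.429495,  N(−d₂) = 0.570560
price = K·e^{−rT}·N(−d₂) − S·e^{−qT}·N(−d₁) = 87.300013 − 65.714277 = 21.585736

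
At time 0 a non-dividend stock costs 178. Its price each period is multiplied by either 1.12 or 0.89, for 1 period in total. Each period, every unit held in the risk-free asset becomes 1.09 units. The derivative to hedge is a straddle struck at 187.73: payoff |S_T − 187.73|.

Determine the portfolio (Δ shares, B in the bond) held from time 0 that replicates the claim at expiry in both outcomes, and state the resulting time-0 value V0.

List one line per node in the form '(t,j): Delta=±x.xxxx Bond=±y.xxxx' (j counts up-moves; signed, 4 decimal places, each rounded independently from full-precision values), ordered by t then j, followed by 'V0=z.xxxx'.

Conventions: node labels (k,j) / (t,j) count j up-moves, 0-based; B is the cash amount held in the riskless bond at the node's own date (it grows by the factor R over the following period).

Arbitrage-free pricing uses the up-move probability p* = (R−d)/(u−d) = 0.8696, discounting each step at R = 1.09.
Terminal payoffs: V(1,0)=29.3100, V(1,1)=11.6300
  t=0,j=0: stock 178.0000 → up 199.3600 (V=11.6300), down 158.4200 (V=29.3100). Price 12.7854; hedge Δ=-0.4319, bond B=89.6550.
Check: Δ(0,0)·S0 + B(0,0) = 12.7854 = V0.

(0,0): Delta=-0.4319 Bond=89.6550
V0=12.7854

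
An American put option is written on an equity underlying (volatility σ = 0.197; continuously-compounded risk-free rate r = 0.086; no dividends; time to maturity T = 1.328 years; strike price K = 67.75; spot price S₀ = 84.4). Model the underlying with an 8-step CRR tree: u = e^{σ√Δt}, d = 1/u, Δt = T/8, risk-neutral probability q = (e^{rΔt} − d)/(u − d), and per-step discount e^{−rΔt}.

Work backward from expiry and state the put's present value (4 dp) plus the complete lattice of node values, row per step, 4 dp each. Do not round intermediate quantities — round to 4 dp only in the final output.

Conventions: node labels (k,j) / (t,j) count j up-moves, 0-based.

Δt=0.16600, u=1.08357, d=0.92287, q=0.56942, disc=e^(-rΔt)=0.98583
k=8 terminal: V=max(K-S,0) → 23.3404 15.6073 6.5277 0.0000 0.0000 0.0000 0.0000 0.0000 0.0000
k=7: j=0 S=48.1211 intr=19.6289 cont=18.6686 V=19.6289[EX]; j=1 S=56.5004 intr=11.2496 cont=10.2893 V=11.2496[EX]; j=2 S=66.3388 intr=1.4112 cont=2.7709 V=2.7709[hold]; j=3 S=77.8905 intr=0.0000 cont=0.0000 V=0.0000[hold]; j=4 S=91.4536 intr=0.0000 cont=0.0000 V=0.0000[hold]; j=5 S=107.3784 intr=0.0000 cont=0.0000 V=0.0000[hold]; j=6 S=126.0763 intr=0.0000 cont=0.0000 V=0.0000[hold]; j=7 S=148.0300 intr=0.0000 cont=0.0000 V=0.0000[hold]
k=6: j=0 S=52.1427 intr=15.6073 cont=14.6470 V=15.6073[EX]; j=1 S=61.2223 intr=6.5277 cont=6.3306 V=6.5277[EX]; j=2 S=71.8830 intr=0.0000 cont=1.1762 V=1.1762[hold]; j=3 S=84.4000 intr=0.0000 cont=0.0000 V=0.0000[hold]; j=4 S=99.0966 intr=0.0000 cont=0.0000 V=0.0000[hold]; j=5 S=116.3523 intr=0.0000 cont=0.0000 V=0.0000[hold]; j=6 S=136.6128 intr=0.0000 cont=0.0000 V=0.0000[hold]
k=5: j=0 S=56.5004 intr=11.2496 cont=10.2893 V=11.2496[EX]; j=1 S=66.3388 intr=1.4112 cont=3.4311 V=3.4311[hold]; j=2 S=77.8905 intr=0.0000 cont=0.4993 V=0.4993[hold]; j=3 S=91.4536 intr=0.0000 cont=0.0000 V=0.0000[hold]; j=4 S=107.3784 intr=0.0000 cont=0.0000 V=0.0000[hold]; j=5 S=126.0763 intr=0.0000 cont=0.0000 V=0.0000[hold]
k=4: j=0 S=61.2223 intr=6.5277 cont=6.7012 V=6.7012[hold]; j=1 S=71.8830 intr=0.0000 cont=1.7367 V=1.7367[hold]; j=2 S=84.4000 intr=0.0000 cont=0.2119 V=0.2119[hold]; j=3 S=99.0966 intr=0.0000 cont=0.0000 V=0.0000[hold]; j=4 S=116.3523 intr=0.0000 cont=0.0000 V=0.0000[hold]
k=3: j=0 S=66.3388 intr=1.4112 cont=3.8194 V=3.8194[hold]; j=1 S=77.8905 intr=0.0000 cont=0.8561 V=0.8561[hold]; j=2 S=91.4536 intr=0.0000 cont=0.0900 V=0.0900[hold]; j=3 S=107.3784 intr=0.0000 cont=0.0000 V=0.0000[hold]
k=2: j=0 S=71.8830 intr=0.0000 cont=2.1019 V=2.1019[hold]; j=1 S=84.4000 intr=0.0000 cont=0.4139 V=0.4139[hold]; j=2 S=99.0966 intr=0.0000 cont=0.0382 V=0.0382[hold]
k=1: j=0 S=77.8905 intr=0.0000 cont=1.1245 V=1.1245[hold]; j=1 S=91.4536 intr=0.0000 cont=0.1971 V=0.1971[hold]
k=0: j=0 S=84.4000 intr=0.0000 cont=0.5880 V=0.5880[hold]

price = 0.5880
tree:
0.5880
1.1245 0.1971
2.1019 0.4139 0.0382
3.8194 0.8561 0.0900 0.0000
6.7012 1.7367 0.2119 0.0000 0.0000
11.2496 3.4311 0.4993 0.0000 0.0000 0.0000
15.6073 6.5277 1.1762 0.0000 0.0000 0.0000 0.0000
19.6289 11.2496 2.7709 0.0000 0.0000 0.0000 0.0000 0.0000
23.3404 15.6073 6.5277 0.0000 0.0000 0.0000 0.0000 0.0000 0.0000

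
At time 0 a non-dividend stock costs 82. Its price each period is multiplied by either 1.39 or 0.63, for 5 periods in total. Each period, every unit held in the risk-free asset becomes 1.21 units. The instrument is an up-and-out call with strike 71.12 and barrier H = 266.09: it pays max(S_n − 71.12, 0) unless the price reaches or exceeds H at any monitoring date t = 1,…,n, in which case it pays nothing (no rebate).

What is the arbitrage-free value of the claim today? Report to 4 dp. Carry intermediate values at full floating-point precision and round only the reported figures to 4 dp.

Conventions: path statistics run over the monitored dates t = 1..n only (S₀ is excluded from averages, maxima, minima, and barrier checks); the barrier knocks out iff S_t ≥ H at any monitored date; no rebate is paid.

price = 16.6467

Set p* = 0.7632 (from d < R < u); the path-dependent value is the discounted p*-expectation over all price paths.
Enumerate all 2^5 = 32 price paths (U = up ×1.39, D = down ×0.63); each path with k up-moves has probability p*^k·(1−p*)^(5−k).
DDDDD: M=51.6600, payoff=0.0000, prob=0.000745
UDDDD: M=113.9800, payoff=0.0000, prob=0.002401
DUDDD: M=71.8074, payoff=0.0000, prob=0.002401
UUDDD: M=158.4322, payoff=0.0000, prob=0.007738
DDUDD: M=51.6600, payoff=0.0000, prob=0.002401
UDUDD: M=113.9800, payoff=0.0000, prob=0.007738
DUUDD: M=99.8123, payoff=0.0000, prob=0.007738
UUUDD: M=220.2208, payoff=16.2856, prob=0.024932
DDDUD: M=51.6600, payoff=0.0000, prob=0.002401
UDDUD: M=113.9800, payoff=0.0000, prob=0.007738
DUDUD: M=71.8074, payoff=0.0000, prob=0.007738
UUDUD: M=158.4322, payoff=16.2856, prob=0.024932
DDUUD: M=62.8817, payoff=0.0000, prob=0.007738
UDUUD: M=138.7391, payoff=16.2856, prob=0.024932
DUUUD: M=138.7391, payoff=16.2856, prob=0.024932
UUUUD: M=306.1069, payoff=0.0000, prob=0.080337
DDDDU: M=51.6600, payoff=0.0000, prob=0.002401
UDDDU: M=113.9800, payoff=0.0000, prob=0.007738
DUDDU: M=71.8074, payoff=0.0000, prob=0.007738
UUDDU: M=158.4322, payoff=16.2856, prob=0.024932
DDUDU: M=51.6600, payoff=0.0000, prob=0.007738
UDUDU: M=113.9800, payoff=16.2856, prob=0.024932
DUUDU: M=99.8123, payoff=16.2856, prob=0.024932
UUUDU: M=220.2208, payoff=121.7273, prob=0.080337
DDDUU: M=51.6600, payoff=0.0000, prob=0.007738
UDDUU: M=113.9800, payoff=16.2856, prob=0.024932
DUDUU: M=87.4056, payoff=16.2856, prob=0.024932
UUDUU: M=192.8473, payoff=121.7273, prob=0.080337
DDUUU: M=87.4056, payoff=16.2856, prob=0.024932
UDUUU: M=192.8473, payoff=121.7273, prob=0.080337
DUUUU: M=192.8473, payoff=121.7273, prob=0.080337
UUUUU: M=425.4885, payoff=0.0000, prob=0.258864
Price = Σ prob·payoff / R^5 = 43.177279 / 2.593742 = 16.6467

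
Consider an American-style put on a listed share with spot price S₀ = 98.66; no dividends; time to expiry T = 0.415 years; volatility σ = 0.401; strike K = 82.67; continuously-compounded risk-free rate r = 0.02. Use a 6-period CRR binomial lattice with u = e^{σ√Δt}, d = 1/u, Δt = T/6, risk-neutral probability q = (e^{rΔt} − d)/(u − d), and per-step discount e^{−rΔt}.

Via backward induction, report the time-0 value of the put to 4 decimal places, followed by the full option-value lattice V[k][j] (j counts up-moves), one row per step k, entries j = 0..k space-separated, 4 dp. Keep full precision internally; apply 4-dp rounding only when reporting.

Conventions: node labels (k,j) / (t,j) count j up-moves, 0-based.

params: Δt=0.06917 u=1.11122 d=0.89991 q=0.48021 e^(-rΔt)=0.99862
t_6 payoffs: 30.2697 17.9652 2.7715 0.0000 0.0000 0.0000 0.0000
k=5: node(5,0) S=58.2284 payoff=24.4416 vs cont=24.3273 → 24.4416 [stop]  node(5,1) S=71.9014 payoff=10.7686 vs cont=10.6543 → 10.7686 [stop]  node(5,2) S=88.7851 payoff=0.0000 vs cont=1.4386 → 1.4386 [wait]  node(5,3) S=109.6333 payoff=0.0000 vs cont=0.0000 → 0.0000 [wait]  node(5,4) S=135.3770 payoff=0.0000 vs cont=0.0000 → 0.0000 [wait]  node(5,5) S=167.1657 payoff=0.0000 vs cont=0.0000 → 0.0000 [wait]
k=4: node(4,0) S=64.7048 payoff=17.9652 vs cont=17.8510 → 17.9652 [stop]  node(4,1) S=79.8985 payoff=2.7715 vs cont=6.2795 → 6.2795 [wait]  node(4,2) S=98.6600 payoff=0.0000 vs cont=0.7467 → 0.7467 [wait]  node(4,3) S=121.8270 payoff=0.0000 vs cont=0.0000 → 0.0000 [wait]  node(4,4) S=150.4340 payoff=0.0000 vs cont=0.0000 → 0.0000 [wait]
k=3: node(3,0) S=71.9014 payoff=10.7686 vs cont=12.3366 → 12.3366 [wait]  node(3,1) S=88.7851 payoff=0.0000 vs cont=3.6176 → 3.6176 [wait]  node(3,2) S=109.6333 payoff=0.0000 vs cont=0.3876 → 0.3876 [wait]  node(3,3) S=135.3770 payoff=0.0000 vs cont=0.0000 → 0.0000 [wait]
k=2: node(2,0) S=79.8985 payoff=2.7715 vs cont=8.1384 → 8.1384 [wait]  node(2,1) S=98.6600 payoff=0.0000 vs cont=2.0637 → 2.0637 [wait]  node(2,2) S=121.8270 payoff=0.0000 vs cont=0.2012 → 0.2012 [wait]
k=1: node(1,0) S=88.7851 payoff=0.0000 vs cont=5.2140 → 5.2140 [wait]  node(1,1) S=109.6333 payoff=0.0000 vs cont=1.1677 → 1.1677 [wait]
k=0: node(0,0) S=98.6600 payoff=0.0000 vs cont=3.2664 → 3.2664 [wait]

price = 3.2664
tree:
3.2664
5.2140 1.1677
8.1384 2.0637 0.2012
12.3366 3.6176 0.3876 0.0000
17.9652 6.2795 0.7467 0.0000 0.0000
24.4416 10.7686 1.4386 0.0000 0.0000 0.0000
30.2697 17.9652 2.7715 0.0000 0.0000 0.0000 0.0000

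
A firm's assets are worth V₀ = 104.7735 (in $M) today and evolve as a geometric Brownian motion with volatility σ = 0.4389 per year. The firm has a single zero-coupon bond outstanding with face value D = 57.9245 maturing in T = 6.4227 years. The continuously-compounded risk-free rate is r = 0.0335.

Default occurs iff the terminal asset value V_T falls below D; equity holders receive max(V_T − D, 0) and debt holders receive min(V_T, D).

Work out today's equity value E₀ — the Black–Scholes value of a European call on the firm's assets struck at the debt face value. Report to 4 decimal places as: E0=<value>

E0=67.8018

Apply the equity-as-call identities (strike 57.9245, horizon 6.4227 years):
d₁ = [ln(V₀/D) + (r + σ²/2)T] / (σ√T)
   = [ln(104.7735/57.9245) + (0.0335 + 0.5·0.4389²)·6.4227] / (0.4389·√6.4227)
   = [0.592660 + 0.833773] / 1.112306 = 1.282411
d₂ = d₁ − σ√T = 1.282411 − 1.112306 = 0.170104
N(d₁) = 0.900151,  N(d₂) = 0.567536,  e^(−rT) = 0.806412
E₀ = V₀·N(d₁) − D·e^(−rT)·N(d₂)
   = 104.7735·0.900151 − 57.9245·0.806412·0.567536 = 67.801757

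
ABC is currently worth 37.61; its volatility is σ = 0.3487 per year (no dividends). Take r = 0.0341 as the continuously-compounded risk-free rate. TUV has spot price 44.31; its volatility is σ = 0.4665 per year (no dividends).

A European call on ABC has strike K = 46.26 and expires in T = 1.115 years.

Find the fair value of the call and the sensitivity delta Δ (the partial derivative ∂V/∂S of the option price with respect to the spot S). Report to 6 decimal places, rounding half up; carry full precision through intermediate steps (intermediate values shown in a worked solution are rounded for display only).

price = 3.149353
Δ = 0.391718

σ√T = 0.3487·√1.115 = 0.368205
d₁ = (ln(S/K) + (r+σ²/2)T) / (σ√T) = (ln(37.61/46.26) + (0.0341+0.3487²/2)·1.115) / 0.368205 = (-0.207008 + 0.105809) / 0.368205 = -0.274844
d₂ = d₁ − σ√T = -0.274844 − 0.368205 = -0.643049
e^{−rT} = 0.962692
N(d₁) = 0.391718,  N(d₂) = 0.260096
Call price V = S·N(d₁) − K·e^{−rT}·N(d₂) = 14.732518 − 11.583165 = 3.149353
Δ = N(d₁) = 0.391718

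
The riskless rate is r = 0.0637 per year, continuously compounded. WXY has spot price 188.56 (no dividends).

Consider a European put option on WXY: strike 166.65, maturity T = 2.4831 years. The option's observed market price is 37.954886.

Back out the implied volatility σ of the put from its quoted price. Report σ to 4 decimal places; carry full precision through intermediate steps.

At σ = 0.5832 the Black–Scholes value reproduces the quote:
σ√T = 0.5832·√2.4831 = 0.918998
d₁ = (ln(S/K) + (r+σ²/2)T) / (σ√T) = (ln(188.56/166.65) + (0.0637+0.5832²/2)·2.4831) / 0.918998 = (0.123520 + 0.580452) / 0.918998 = 0.766022
d₂ = d₁ − σ√T = 0.766022 − 0.918998 = -0.152976
e^{−rT} = 0.853702
N(−d₁) = 0.221832,  N(−d₂) = 0.560791
V = K·e^{−rT}·N(−d₂) − S·N(−d₁) = 79.783459 − 41.828573 = 37.954886 (the observed quote) — the price is monotone increasing in volatility, hence this σ is the only solution

sigma = 0.5832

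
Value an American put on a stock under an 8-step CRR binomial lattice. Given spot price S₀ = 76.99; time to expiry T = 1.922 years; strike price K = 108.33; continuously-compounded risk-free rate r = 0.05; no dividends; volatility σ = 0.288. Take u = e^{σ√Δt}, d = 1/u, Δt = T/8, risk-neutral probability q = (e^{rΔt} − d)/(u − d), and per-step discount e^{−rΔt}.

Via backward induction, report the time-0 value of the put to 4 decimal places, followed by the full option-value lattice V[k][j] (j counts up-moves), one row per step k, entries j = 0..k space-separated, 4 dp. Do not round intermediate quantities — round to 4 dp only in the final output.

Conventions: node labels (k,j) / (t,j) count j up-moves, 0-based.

Δt=0.24025  u=1.15161  d=0.86835  q=0.50743  discount=0.98806
step 8 (expiry): payoffs max(K−S,0) = 83.4426 75.3239 64.5569 50.2775 31.3400 6.2248 0.0000 0.0000 0.0000
k=7: (k=7,j=0): S=28.6607, K−S=79.6693, hold=78.3758 ⇒ V=79.6693 exercise | (k=7,j=1): S=38.0102, K−S=70.3198, hold=69.0262 ⇒ V=70.3198 exercise | (k=7,j=2): S=50.4097, K−S=57.9203, hold=56.6268 ⇒ V=57.9203 exercise | (k=7,j=3): S=66.8540, K−S=41.4760, hold=40.1824 ⇒ V=41.4760 exercise | (k=7,j=4): S=88.6627, K−S=19.6673, hold=18.3737 ⇒ V=19.6673 exercise | (k=7,j=5): S=117.5857, K−S=0.0000, hold=3.0295 ⇒ V=3.0295 continue | (k=7,j=6): S=155.9438, K−S=0.0000, hold=0.0000 ⇒ V=0.0000 continue | (k=7,j=7): S=206.8149, K−S=0.0000, hold=0.0000 ⇒ V=0.0000 continue
k=6: (k=6,j=0): S=33.0061, K−S=75.3239, hold=74.0304 ⇒ V=75.3239 exercise | (k=6,j=1): S=43.7731, K−S=64.5569, hold=63.2634 ⇒ V=64.5569 exercise | (k=6,j=2): S=58.0525, K−S=50.2775, hold=48.9840 ⇒ V=50.2775 exercise | (k=6,j=3): S=76.9900, K−S=31.3400, hold=30.0465 ⇒ V=31.3400 exercise | (k=6,j=4): S=102.1052, K−S=6.2248, hold=11.0907 ⇒ V=11.0907 continue | (k=6,j=5): S=135.4133, K−S=0.0000, hold=1.4744 ⇒ V=1.4744 continue | (k=6,j=6): S=179.5870, K−S=0.0000, hold=0.0000 ⇒ V=0.0000 continue
k=5: (k=5,j=0): S=38.0102, K−S=70.3198, hold=69.0262 ⇒ V=70.3198 exercise | (k=5,j=1): S=50.4097, K−S=57.9203, hold=56.6268 ⇒ V=57.9203 exercise | (k=5,j=2): S=66.8540, K−S=41.4760, hold=40.1824 ⇒ V=41.4760 exercise | (k=5,j=3): S=88.6627, K−S=19.6673, hold=20.8134 ⇒ V=20.8134 continue | (k=5,j=4): S=117.5857, K−S=0.0000, hold=6.1370 ⇒ V=6.1370 continue | (k=5,j=5): S=155.9438, K−S=0.0000, hold=0.7176 ⇒ V=0.7176 continue
k=4: (k=4,j=0): S=43.7731, K−S=64.5569, hold=63.2634 ⇒ V=64.5569 exercise | (k=4,j=1): S=58.0525, K−S=50.2775, hold=48.9840 ⇒ V=50.2775 exercise | (k=4,j=2): S=76.9900, K−S=31.3400, hold=30.6211 ⇒ V=31.3400 exercise | (k=4,j=3): S=102.1052, K−S=6.2248, hold=13.2065 ⇒ V=13.2065 continue | (k=4,j=4): S=135.4133, K−S=0.0000, hold=3.3466 ⇒ V=3.3466 continue
k=3: (k=3,j=0): S=50.4097, K−S=57.9203, hold=56.6268 ⇒ V=57.9203 exercise | (k=3,j=1): S=66.8540, K−S=41.4760, hold=40.1824 ⇒ V=41.4760 exercise | (k=3,j=2): S=88.6627, K−S=19.6673, hold=21.8742 ⇒ V=21.8742 continue | (k=3,j=3): S=117.5857, K−S=0.0000, hold=8.1053 ⇒ V=8.1053 continue
k=2: (k=2,j=0): S=58.0525, K−S=50.2775, hold=48.9840 ⇒ V=50.2775 exercise | (k=2,j=1): S=76.9900, K−S=31.3400, hold=31.1530 ⇒ V=31.3400 exercise | (k=2,j=2): S=102.1052, K−S=6.2248, hold=14.7097 ⇒ V=14.7097 continue
k=1: (k=1,j=0): S=66.8540, K−S=41.4760, hold=40.1824 ⇒ V=41.4760 exercise | (k=1,j=1): S=88.6627, K−S=19.6673, hold=22.6278 ⇒ V=22.6278 continue
k=0: (k=0,j=0): S=76.9900, K−S=31.3400, hold=31.5308 ⇒ V=31.5308 continue

price = 31.5308
tree:
31.5308
41.4760 22.6278
50.2775 31.3400 14.7097
57.9203 41.4760 21.8742 8.1053
64.5569 50.2775 31.3400 13.2065 3.3466
70.3198 57.9203 41.4760 20.8134 6.1370 0.7176
75.3239 64.5569 50.2775 31.3400 11.0907 1.4744 0.0000
79.6693 70.3198 57.9203 41.4760 19.6673 3.0295 0.0000 0.0000
83.4426 75.3239 64.5569 50.2775 31.3400 6.2248 0.0000 0.0000 0.0000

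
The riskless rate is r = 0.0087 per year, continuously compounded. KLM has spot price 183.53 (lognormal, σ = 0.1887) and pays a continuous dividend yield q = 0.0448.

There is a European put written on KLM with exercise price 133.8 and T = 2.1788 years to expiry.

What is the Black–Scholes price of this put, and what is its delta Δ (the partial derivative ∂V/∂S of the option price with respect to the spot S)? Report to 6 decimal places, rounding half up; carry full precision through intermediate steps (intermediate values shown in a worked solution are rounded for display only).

σ√T = 0.1887·√2.1788 = 0.278536
d₁ = (ln(S/K) + (r−q+σ²/2)T) / (σ√T) = (ln(183.53/133.8) + (0.0087−0.0448+0.1887²/2)·2.1788) / 0.278536 = (0.316032 − 0.039864) / 0.278536 = 0.991501
d₂ = d₁ − σ√T = 0.991501 − 0.278536 = 0.712966
e^{−rT} = 0.981223
e^{−qT} = 0.907002
N(−d₁) = 0.160720,  N(−d₂) = 0.237933
Put price V = K·e^{−rT}·N(−d₂) − S·e^{−qT}·N(−d₁) = 31.237721 − 26.753866 = 4.483855
Δ = −e^{−qT}·N(−d₁) = -0.145774

price = 4.483855
Δ = -0.145774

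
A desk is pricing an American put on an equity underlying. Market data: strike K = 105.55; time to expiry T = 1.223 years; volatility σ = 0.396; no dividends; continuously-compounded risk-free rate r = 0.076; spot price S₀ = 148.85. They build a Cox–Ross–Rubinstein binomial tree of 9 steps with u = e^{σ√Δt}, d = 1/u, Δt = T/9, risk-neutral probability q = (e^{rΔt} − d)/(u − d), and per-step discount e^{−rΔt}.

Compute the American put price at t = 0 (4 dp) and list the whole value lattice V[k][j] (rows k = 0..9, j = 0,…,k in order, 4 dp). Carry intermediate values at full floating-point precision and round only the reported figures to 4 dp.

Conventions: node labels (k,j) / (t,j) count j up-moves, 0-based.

Δt=0.13589, u=1.15717, d=0.86418, q=0.49900, disc=e^(-rΔt)=0.98973
k=9 terminal: V=max(K-S,0) → 65.5397 51.9744 33.8099 9.4869 0.0000 0.0000 0.0000 0.0000 0.0000 0.0000
k=8: j=0 S=46.2988 intr=59.2512 cont=58.1667 V=59.2512[EX]; j=1 S=61.9961 intr=43.5539 cont=42.4694 V=43.5539[EX]; j=2 S=83.0155 intr=22.5345 cont=21.4500 V=22.5345[EX]; j=3 S=111.1614 intr=0.0000 cont=4.7041 V=4.7041[hold]; j=4 S=148.8500 intr=0.0000 cont=0.0000 V=0.0000[hold]; j=5 S=199.3167 intr=0.0000 cont=0.0000 V=0.0000[hold]; j=6 S=266.8938 intr=0.0000 cont=0.0000 V=0.0000[hold]; j=7 S=357.3825 intr=0.0000 cont=0.0000 V=0.0000[hold]; j=8 S=478.5508 intr=0.0000 cont=0.0000 V=0.0000[hold]
k=7: j=0 S=53.5756 intr=51.9744 cont=50.8899 V=51.9744[EX]; j=1 S=71.7401 intr=33.8099 cont=32.7255 V=33.8099[EX]; j=2 S=96.0631 intr=9.4869 cont=13.4970 V=13.4970[hold]; j=3 S=128.6327 intr=0.0000 cont=2.3325 V=2.3325[hold]; j=4 S=172.2448 intr=0.0000 cont=0.0000 V=0.0000[hold]; j=5 S=230.6434 intr=0.0000 cont=0.0000 V=0.0000[hold]; j=6 S=308.8416 intr=0.0000 cont=0.0000 V=0.0000[hold]; j=7 S=413.5525 intr=0.0000 cont=0.0000 V=0.0000[hold]
k=6: j=0 S=61.9961 intr=43.5539 cont=42.4694 V=43.5539[EX]; j=1 S=83.0155 intr=22.5345 cont=23.4305 V=23.4305[hold]; j=2 S=111.1614 intr=0.0000 cont=7.8445 V=7.8445[hold]; j=3 S=148.8500 intr=0.0000 cont=1.1566 V=1.1566[hold]; j=4 S=199.3167 intr=0.0000 cont=0.0000 V=0.0000[hold]; j=5 S=266.8938 intr=0.0000 cont=0.0000 V=0.0000[hold]; j=6 S=357.3825 intr=0.0000 cont=0.0000 V=0.0000[hold]
k=5: j=0 S=71.7401 intr=33.8099 cont=33.1680 V=33.8099[EX]; j=1 S=96.0631 intr=9.4869 cont=15.4922 V=15.4922[hold]; j=2 S=128.6327 intr=0.0000 cont=4.4609 V=4.4609[hold]; j=3 S=172.2448 intr=0.0000 cont=0.5735 V=0.5735[hold]; j=4 S=230.6434 intr=0.0000 cont=0.0000 V=0.0000[hold]; j=5 S=308.8416 intr=0.0000 cont=0.0000 V=0.0000[hold]
k=4: j=0 S=83.0155 intr=22.5345 cont=24.4159 V=24.4159[hold]; j=1 S=111.1614 intr=0.0000 cont=9.8850 V=9.8850[hold]; j=2 S=148.8500 intr=0.0000 cont=2.4952 V=2.4952[hold]; j=3 S=199.3167 intr=0.0000 cont=0.2844 V=0.2844[hold]; j=4 S=266.8938 intr=0.0000 cont=0.0000 V=0.0000[hold]
k=3: j=0 S=96.0631 intr=9.4869 cont=16.9886 V=16.9886[hold]; j=1 S=128.6327 intr=0.0000 cont=6.1338 V=6.1338[hold]; j=2 S=172.2448 intr=0.0000 cont=1.3777 V=1.3777[hold]; j=3 S=230.6434 intr=0.0000 cont=0.1410 V=0.1410[hold]
k=2: j=0 S=111.1614 intr=0.0000 cont=11.4531 V=11.4531[hold]; j=1 S=148.8500 intr=0.0000 cont=3.7218 V=3.7218[hold]; j=2 S=199.3167 intr=0.0000 cont=0.7528 V=0.7528[hold]
k=1: j=0 S=128.6327 intr=0.0000 cont=7.5172 V=7.5172[hold]; j=1 S=172.2448 intr=0.0000 cont=2.2173 V=2.2173[hold]
k=0: j=0 S=148.8500 intr=0.0000 cont=4.8224 V=4.8224[hold]

price = 4.8224
tree:
4.8224
7.5172 2.2173
11.4531 3.7218 0.7528
16.9886 6.1338 1.3777 0.1410
24.4159 9.8850 2.4952 0.2844 0.0000
33.8099 15.4922 4.4609 0.5735 0.0000 0.0000
43.5539 23.4305 7.8445 1.1566 0.0000 0.0000 0.0000
51.9744 33.8099 13.4970 2.3325 0.0000 0.0000 0.0000 0.0000
59.2512 43.5539 22.5345 4.7041 0.0000 0.0000 0.0000 0.0000 0.0000
65.5397 51.9744 33.8099 9.4869 0.0000 0.0000 0.0000 0.0000 0.0000 0.0000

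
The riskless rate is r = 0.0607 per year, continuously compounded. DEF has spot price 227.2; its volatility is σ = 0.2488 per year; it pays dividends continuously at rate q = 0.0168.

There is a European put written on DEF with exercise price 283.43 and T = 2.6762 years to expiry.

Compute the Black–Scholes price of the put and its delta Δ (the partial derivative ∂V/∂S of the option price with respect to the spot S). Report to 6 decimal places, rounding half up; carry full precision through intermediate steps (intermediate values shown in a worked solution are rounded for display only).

σ√T = 0.2488·√2.6762 = 0.407014
d₁ = (ln(S/K) + (r−q+σ²/2)T) / (σ√T) = (ln(227.2/283.43) + (0.0607−0.0168+0.2488²/2)·2.6762) / 0.407014 = (-0.221134 + 0.200315) / 0.407014 = -0.051151
d₂ = d₁ − σ√T = -0.051151 − 0.407014 = -0.458165
e^{−rT} = 0.850063
e^{−qT} = 0.956036
N(−d₁) = 0.520397,  N(−d₂) = 0.676583
Put price V = K·e^{−rT}·N(−d₂) − S·e^{−qT}·N(−d₁) = 163.011323 − 113.036145 = 49.975178
Δ = −e^{−qT}·N(−d₁) = -0.497518

price = 49.975178
Δ = -0.497518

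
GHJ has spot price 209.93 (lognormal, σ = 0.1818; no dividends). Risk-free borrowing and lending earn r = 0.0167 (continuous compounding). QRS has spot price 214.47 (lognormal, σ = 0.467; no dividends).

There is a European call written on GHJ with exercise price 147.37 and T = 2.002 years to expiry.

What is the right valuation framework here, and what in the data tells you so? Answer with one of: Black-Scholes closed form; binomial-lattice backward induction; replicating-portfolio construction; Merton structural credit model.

Key observation: a European-exercise option on GHJ struck at 147.37 — a GBM underlying with constant parameters — admits an analytic price: the data contain no early exercise, no discrete tree, no debt structure.

framework: Black-Scholes closed form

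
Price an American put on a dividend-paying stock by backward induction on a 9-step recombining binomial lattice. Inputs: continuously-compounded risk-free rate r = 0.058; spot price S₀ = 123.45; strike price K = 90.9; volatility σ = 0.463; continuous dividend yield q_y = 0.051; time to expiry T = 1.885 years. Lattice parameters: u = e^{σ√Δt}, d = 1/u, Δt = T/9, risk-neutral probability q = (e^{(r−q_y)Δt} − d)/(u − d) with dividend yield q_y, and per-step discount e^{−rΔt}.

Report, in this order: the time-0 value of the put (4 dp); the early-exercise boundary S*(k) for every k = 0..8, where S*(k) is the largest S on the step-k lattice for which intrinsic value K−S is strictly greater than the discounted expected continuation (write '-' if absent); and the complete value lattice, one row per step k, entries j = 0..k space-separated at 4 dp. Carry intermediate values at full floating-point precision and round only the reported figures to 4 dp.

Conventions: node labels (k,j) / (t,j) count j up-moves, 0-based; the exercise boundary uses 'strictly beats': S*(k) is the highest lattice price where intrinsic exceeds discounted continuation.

price = 12.0161
boundary = - - - - - 42.7930 34.6217 42.7930 52.8928
tree:
12.0161
16.7777 6.5378
22.8581 9.8209 2.7131
30.2777 14.4337 4.4643 0.6521
38.8445 20.6562 7.2402 1.2016 0.0000
48.1070 28.6072 11.5244 2.2141 0.0000 0.0000
56.2783 38.0372 17.8882 4.0798 0.0000 0.0000 0.0000
62.8892 48.1070 26.7939 7.5175 0.0000 0.0000 0.0000 0.0000
68.2378 56.2783 38.0072 13.8519 0.0000 0.0000 0.0000 0.0000 0.0000
72.5651 62.8892 48.1070 25.5238 0.0000 0.0000 0.0000 0.0000 0.0000 0.0000

Δt=0.20944  u=1.23601  d=0.80905  q=0.45066  discount=0.98793
step 9 (expiry): payoffs max(K−S,0) = 72.5651 62.8892 48.1070 25.5238 0.0000 0.0000 0.0000 0.0000 0.0000 0.0000
step 8: (k=8,j=0): S=22.6622, K−S=68.2378, hold=67.3811 ⇒ V=68.2378 exercise | (k=8,j=1): S=34.6217, K−S=56.2783, hold=55.5486 ⇒ V=56.2783 exercise | (k=8,j=2): S=52.8928, K−S=38.0072, hold=37.4717 ⇒ V=38.0072 exercise | (k=8,j=3): S=80.8060, K−S=10.0940, hold=13.8519 ⇒ V=13.8519 continue | (k=8,j=4): S=123.4500, K−S=0.0000, hold=0.0000 ⇒ V=0.0000 continue | (k=8,j=5): S=188.5986, K−S=0.0000, hold=0.0000 ⇒ V=0.0000 continue | (k=8,j=6): S=288.1283, K−S=0.0000, hold=0.0000 ⇒ V=0.0000 continue | (k=8,j=7): S=440.1831, K−S=0.0000, hold=0.0000 ⇒ V=0.0000 continue | (k=8,j=8): S=672.4821, K−S=0.0000, hold=0.0000 ⇒ V=0.0000 continue  boundary S*=52.8928
step 7: (k=7,j=0): S=28.0108, K−S=62.8892, hold=62.0893 ⇒ V=62.8892 exercise | (k=7,j=1): S=42.7930, K−S=48.1070, hold=47.4641 ⇒ V=48.1070 exercise | (k=7,j=2): S=65.3762, K−S=25.5238, hold=26.7939 ⇒ V=26.7939 continue | (k=7,j=3): S=99.8774, K−S=0.0000, hold=7.5175 ⇒ V=7.5175 continue | (k=7,j=4): S=152.5860, K−S=0.0000, hold=0.0000 ⇒ V=0.0000 continue | (k=7,j=5): S=233.1107, K−S=0.0000, hold=0.0000 ⇒ V=0.0000 continue | (k=7,j=6): S=356.1309, K−S=0.0000, hold=0.0000 ⇒ V=0.0000 continue | (k=7,j=7): S=544.0728, K−S=0.0000, hold=0.0000 ⇒ V=0.0000 continue  boundary S*=42.7930
step 6: (k=6,j=0): S=34.6217, K−S=56.2783, hold=55.5486 ⇒ V=56.2783 exercise | (k=6,j=1): S=52.8928, K−S=38.0072, hold=38.0372 ⇒ V=38.0372 continue | (k=6,j=2): S=80.8060, K−S=10.0940, hold=17.8882 ⇒ V=17.8882 continue | (k=6,j=3): S=123.4500, K−S=0.0000, hold=4.0798 ⇒ V=4.0798 continue | (k=6,j=4): S=188.5986, K−S=0.0000, hold=0.0000 ⇒ V=0.0000 continue | (k=6,j=5): S=288.1283, K−S=0.0000, hold=0.0000 ⇒ V=0.0000 continue | (k=6,j=6): S=440.1831, K−S=0.0000, hold=0.0000 ⇒ V=0.0000 continue  boundary S*=34.6217
step 5: (k=5,j=0): S=42.7930, K−S=48.1070, hold=47.4775 ⇒ V=48.1070 exercise | (k=5,j=1): S=65.3762, K−S=25.5238, hold=28.6072 ⇒ V=28.6072 continue | (k=5,j=2): S=99.8774, K−S=0.0000, hold=11.5244 ⇒ V=11.5244 continue | (k=5,j=3): S=152.5860, K−S=0.0000, hold=2.2141 ⇒ V=2.2141 continue | (k=5,j=4): S=233.1107, K−S=0.0000, hold=0.0000 ⇒ V=0.0000 continue | (k=5,j=5): S=356.1309, K−S=0.0000, hold=0.0000 ⇒ V=0.0000 continue  boundary S*=42.7930
step 4: (k=4,j=0): S=52.8928, K−S=38.0072, hold=38.8445 ⇒ V=38.8445 continue | (k=4,j=1): S=80.8060, K−S=10.0940, hold=20.6562 ⇒ V=20.6562 continue | (k=4,j=2): S=123.4500, K−S=0.0000, hold=7.2402 ⇒ V=7.2402 continue | (k=4,j=3): S=188.5986, K−S=0.0000, hold=1.2016 ⇒ V=1.2016 continue | (k=4,j=4): S=288.1283, K−S=0.0000, hold=0.0000 ⇒ V=0.0000 continue  boundary S*=-
step 3: (k=3,j=0): S=65.3762, K−S=25.5238, hold=30.2777 ⇒ V=30.2777 continue | (k=3,j=1): S=99.8774, K−S=0.0000, hold=14.4337 ⇒ V=14.4337 continue | (k=3,j=2): S=152.5860, K−S=0.0000, hold=4.4643 ⇒ V=4.4643 continue | (k=3,j=3): S=233.1107, K−S=0.0000, hold=0.6521 ⇒ V=0.6521 continue  boundary S*=-
step 2: (k=2,j=0): S=80.8060, K−S=10.0940, hold=22.8581 ⇒ V=22.8581 continue | (k=2,j=1): S=123.4500, K−S=0.0000, hold=9.8209 ⇒ V=9.8209 continue | (k=2,j=2): S=188.5986, K−S=0.0000, hold=2.7131 ⇒ V=2.7131 continue  boundary S*=-
step 1: (k=1,j=0): S=99.8774, K−S=0.0000, hold=16.7777 ⇒ V=16.7777 continue | (k=1,j=1): S=152.5860, K−S=0.0000, hold=6.5378 ⇒ V=6.5378 continue  boundary S*=-
step 0: (k=0,j=0): S=123.4500, K−S=0.0000, hold=12.0161 ⇒ V=12.0161 continue  boundary S*=-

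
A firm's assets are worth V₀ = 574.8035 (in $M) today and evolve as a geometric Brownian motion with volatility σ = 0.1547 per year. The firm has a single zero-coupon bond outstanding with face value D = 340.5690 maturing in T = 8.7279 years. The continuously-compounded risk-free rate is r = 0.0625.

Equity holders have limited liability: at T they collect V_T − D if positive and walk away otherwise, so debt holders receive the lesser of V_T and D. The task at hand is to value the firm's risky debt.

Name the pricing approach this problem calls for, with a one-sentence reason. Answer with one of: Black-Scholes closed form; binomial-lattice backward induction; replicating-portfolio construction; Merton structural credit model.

framework: Merton structural credit model

Key observation: a levered firm with one bullet debt due at 8.7279 years is the canonical structural-credit setup: equity is a call on the firm's assets struck at the face value.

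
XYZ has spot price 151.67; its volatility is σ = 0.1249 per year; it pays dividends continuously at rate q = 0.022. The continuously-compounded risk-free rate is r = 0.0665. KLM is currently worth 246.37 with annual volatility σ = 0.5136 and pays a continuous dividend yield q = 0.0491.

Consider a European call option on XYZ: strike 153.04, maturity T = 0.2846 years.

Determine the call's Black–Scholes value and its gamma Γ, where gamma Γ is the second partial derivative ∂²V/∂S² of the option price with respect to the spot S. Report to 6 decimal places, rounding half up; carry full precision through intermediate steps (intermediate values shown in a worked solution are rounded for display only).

price = 4.280792
Γ = 0.039076

σ√T = 0.1249·√0.2846 = 0.066632
d₁ = (ln(S/K) + (r−q+σ²/2)T) / (σ√T) = (ln(151.67/153.04) + (0.0665−0.022+0.1249²/2)·0.2846) / 0.066632 = (-0.008992 + 0.014885) / 0.066632 = 0.088432
d₂ = d₁ − σ√T = 0.088432 − 0.066632 = 0.021801
e^{−rT} = 0.981252
e^{−qT} = 0.993758
N(d₁) = 0.535233,  N(d₂) = 0.508696
Call price V = S·e^{−qT}·N(d₁) − K·e^{−rT}·N(d₂) = 80.672154 − 76.391362 = 4.280792
φ(d₁) = (1/√(2π))·e^{−d₁²/2} = 0.397385
Γ = e^{−qT}·φ(d₁) / (S·σ·√T) = 0.039076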